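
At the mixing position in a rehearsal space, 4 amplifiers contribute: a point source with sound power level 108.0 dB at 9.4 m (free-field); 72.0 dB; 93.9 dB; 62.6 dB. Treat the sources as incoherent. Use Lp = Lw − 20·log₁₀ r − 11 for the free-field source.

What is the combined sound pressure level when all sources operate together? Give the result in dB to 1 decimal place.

94.0 dB

Source at 9.4 m: Lp = 108.0 − 20·log₁₀(9.4) − 11 = 77.5 dB.
Converting to relative power and adding: 10^(77.5/10) + 10^(72.0/10) + 10^(93.9/10) + 10^(62.6/10) = 2.529e+09.
Combined level = 10 log₁₀(2.529e+09) = 94.0 dB.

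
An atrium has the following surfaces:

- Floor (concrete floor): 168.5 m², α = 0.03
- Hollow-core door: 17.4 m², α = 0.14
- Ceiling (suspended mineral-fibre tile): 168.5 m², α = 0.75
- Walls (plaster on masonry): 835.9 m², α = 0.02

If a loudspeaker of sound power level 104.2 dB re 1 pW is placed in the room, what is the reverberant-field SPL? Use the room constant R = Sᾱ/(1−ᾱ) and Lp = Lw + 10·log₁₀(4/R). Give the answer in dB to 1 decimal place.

A = 150.584 sabins; S = 1190.3 m².
ᾱ = 0.1265, so room constant R = A/(1−ᾱ) = 172.392 m².
Lp = 104.2 + 10·log₁₀(4/172.392) = 104.2 + (-16.34) = 87.9 dB.

87.9 dB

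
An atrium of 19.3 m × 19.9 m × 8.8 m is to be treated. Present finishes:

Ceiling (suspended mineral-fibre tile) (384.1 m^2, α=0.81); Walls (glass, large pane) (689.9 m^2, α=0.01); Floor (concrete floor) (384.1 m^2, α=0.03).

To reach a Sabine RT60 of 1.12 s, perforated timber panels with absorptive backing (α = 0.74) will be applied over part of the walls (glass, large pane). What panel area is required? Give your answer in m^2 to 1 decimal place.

214.1

Equivalent absorption area: A₁ = 384.1*0.81 + 689.9*0.01 + 384.1*0.03 = 329.543 m^2.
V = 3379.816 m³. Target absorption A₂ = 0.161 × 3379.816 / 1.12 = 485.849 sabins.
Absorption to add: 485.849 − 329.543 = 156.306 sabins.
Net gain per m^2: Δα = 0.74 − 0.01 = 0.73.
Area = ΔA/Δα = 156.306/0.73 = 214.1 m^2.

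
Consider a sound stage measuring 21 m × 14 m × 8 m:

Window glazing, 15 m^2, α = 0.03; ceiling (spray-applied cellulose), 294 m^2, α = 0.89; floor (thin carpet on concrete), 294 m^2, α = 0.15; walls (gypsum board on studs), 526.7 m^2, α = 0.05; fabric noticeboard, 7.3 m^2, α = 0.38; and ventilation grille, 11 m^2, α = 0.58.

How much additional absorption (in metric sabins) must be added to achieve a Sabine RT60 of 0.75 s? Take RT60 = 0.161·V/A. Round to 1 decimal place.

163.2 sabins

Equivalent absorption area: A₁ = 15×0.03 + 294×0.89 + 294×0.15 + 526.7×0.05 + 7.3×0.38 + 11×0.58 = 341.699 m^2.
Target A₂ = 0.161·2352/0.75 = 504.896 sabins (V = 2352 m³).
Additional absorption ΔA = 504.896 − 341.699 = 163.2 sabins.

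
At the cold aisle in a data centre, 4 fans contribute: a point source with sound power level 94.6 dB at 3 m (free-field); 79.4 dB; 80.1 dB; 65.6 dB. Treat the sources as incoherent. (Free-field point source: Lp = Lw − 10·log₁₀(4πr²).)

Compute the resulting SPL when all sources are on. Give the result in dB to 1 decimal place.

Source at 3 m: Lp = 94.6 − 10·log₁₀(4π·3²) = 94.6 − 10·log₁₀(113.097) = 74.1 dB.
Σ 10^(Lᵢ/10) = 2.188e+08.
Back to dB: 10·log₁₀ Σ = 83.4 dB.

83.4 dB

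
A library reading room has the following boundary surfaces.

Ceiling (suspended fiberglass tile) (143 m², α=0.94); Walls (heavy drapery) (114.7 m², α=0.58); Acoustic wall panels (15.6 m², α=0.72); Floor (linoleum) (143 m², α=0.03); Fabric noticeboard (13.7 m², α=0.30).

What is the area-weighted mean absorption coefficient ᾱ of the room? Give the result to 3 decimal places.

0.513

S = Σ Sᵢ = 143 + 114.7 + 15.6 + 143 + 13.7 = 430.0 m².
Σ(Sᵢαᵢ) = 143·0.94 + 114.7·0.58 + 15.6·0.72 + 143·0.03 + 13.7·0.30 = 220.578.
ᾱ = A/S = 0.513.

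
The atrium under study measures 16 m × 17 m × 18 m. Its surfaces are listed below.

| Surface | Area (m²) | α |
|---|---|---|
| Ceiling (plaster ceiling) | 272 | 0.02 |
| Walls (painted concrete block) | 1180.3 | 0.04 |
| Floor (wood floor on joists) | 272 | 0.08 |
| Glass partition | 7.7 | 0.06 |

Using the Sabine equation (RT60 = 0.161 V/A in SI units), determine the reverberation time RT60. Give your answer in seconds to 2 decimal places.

10.53 s

A = Σ Sᵢαᵢ = 272*0.02 + 1180.3*0.04 + 272*0.08 + 7.7*0.06 = 74.874 sabins.
Room volume: 4896 m³.
RT60 = 0.161 · V / A = 0.161 × 4896 / 74.874 = 10.53 s.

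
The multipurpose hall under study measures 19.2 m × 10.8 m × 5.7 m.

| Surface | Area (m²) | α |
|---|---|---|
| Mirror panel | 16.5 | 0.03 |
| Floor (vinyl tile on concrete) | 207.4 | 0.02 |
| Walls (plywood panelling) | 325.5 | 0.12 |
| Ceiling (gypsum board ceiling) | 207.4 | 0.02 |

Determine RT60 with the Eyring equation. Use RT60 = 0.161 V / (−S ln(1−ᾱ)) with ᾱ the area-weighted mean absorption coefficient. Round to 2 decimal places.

S = Σ Sᵢ = 756.8 m².
Absorption A = 16.5·0.03 + 207.4·0.02 + 325.5·0.12 + 207.4·0.02 = 47.851 sabins.
Mean coefficient ᾱ = A/S = 0.0632.
−S·ln(1−ᾱ) = −756.8 × ln(1 − 0.0632) = 49.408.
V = 19.2 × 10.8 × 5.7 = 1181.952 m³.
RT60 = 0.161 × 1181.952 / 49.408 = 3.85 s.

3.85 s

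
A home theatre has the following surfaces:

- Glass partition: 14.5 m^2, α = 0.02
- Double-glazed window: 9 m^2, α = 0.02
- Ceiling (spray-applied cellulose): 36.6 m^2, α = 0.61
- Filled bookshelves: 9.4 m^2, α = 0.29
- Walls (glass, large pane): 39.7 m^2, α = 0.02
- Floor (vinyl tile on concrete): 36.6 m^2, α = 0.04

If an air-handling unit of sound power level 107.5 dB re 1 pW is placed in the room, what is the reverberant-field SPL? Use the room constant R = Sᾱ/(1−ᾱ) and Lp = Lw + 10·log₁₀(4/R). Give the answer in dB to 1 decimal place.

A = 27.780 sabins; S = 145.8 m^2.
ᾱ = 27.780/145.8 = 0.1905; R = Sᾱ/(1−ᾱ) = 27.780/(1−0.1905) = 34.317 m^2.
Lp = 107.5 + 10·log₁₀(4/34.317) = 107.5 + (-9.33) = 98.2 dB.

98.2 dB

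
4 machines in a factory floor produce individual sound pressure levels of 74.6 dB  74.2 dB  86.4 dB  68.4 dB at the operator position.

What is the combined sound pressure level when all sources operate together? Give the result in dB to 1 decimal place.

Sum in the linear (power) domain: Σ 10^(Lᵢ/10) = 10^(74.6/10) + 10^(74.2/10) + 10^(86.4/10) + 10^(68.4/10) = 4.986e+08.
Combined level = 10 log₁₀(4.986e+08) = 87.0 dB.

87.0 dB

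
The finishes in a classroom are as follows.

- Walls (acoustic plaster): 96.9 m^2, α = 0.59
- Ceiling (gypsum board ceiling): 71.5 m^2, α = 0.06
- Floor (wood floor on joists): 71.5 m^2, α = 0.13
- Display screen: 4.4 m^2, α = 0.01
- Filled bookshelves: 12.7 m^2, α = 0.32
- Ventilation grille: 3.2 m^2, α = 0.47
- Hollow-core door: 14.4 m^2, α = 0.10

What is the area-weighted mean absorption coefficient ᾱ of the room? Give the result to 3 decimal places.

S = Σ Sᵢ = 96.9 + 71.5 + 71.5 + 4.4 + 12.7 + 3.2 + 14.4 = 274.6 m^2.
Σ(Sᵢαᵢ) = 96.9·0.59 + 71.5·0.06 + 71.5·0.13 + 4.4·0.01 + 12.7·0.32 + 3.2·0.47 + 14.4·0.10 = 77.808.
ᾱ = A/S = 0.283.

0.283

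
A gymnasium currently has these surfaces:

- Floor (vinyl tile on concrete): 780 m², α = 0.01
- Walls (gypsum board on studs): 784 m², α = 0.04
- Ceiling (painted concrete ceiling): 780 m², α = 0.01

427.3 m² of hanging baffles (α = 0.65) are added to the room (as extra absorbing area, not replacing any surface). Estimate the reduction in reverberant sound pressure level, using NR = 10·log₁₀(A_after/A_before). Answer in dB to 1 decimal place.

A_before = Σ Sᵢαᵢ = 780*0.01 + 784*0.04 + 780*0.01 = 46.960 sabins.
Added absorption = 427.3 × 0.65 = 277.745 sabins.
A_after = 46.960 + 277.745 = 324.705 sabins.
Reduction = 10 log₁₀(A_after/A_before) = 10 log₁₀(6.9145) = 8.4 dB.

8.4 dB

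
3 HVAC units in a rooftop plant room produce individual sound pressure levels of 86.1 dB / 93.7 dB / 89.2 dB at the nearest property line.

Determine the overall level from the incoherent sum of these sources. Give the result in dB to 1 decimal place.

95.5 dB

Converting to relative power and adding: 10^(86.1/10) + 10^(93.7/10) + 10^(89.2/10) = 3.583e+09.
L_total = 10·log₁₀(3.583e+09) = 95.5 dB.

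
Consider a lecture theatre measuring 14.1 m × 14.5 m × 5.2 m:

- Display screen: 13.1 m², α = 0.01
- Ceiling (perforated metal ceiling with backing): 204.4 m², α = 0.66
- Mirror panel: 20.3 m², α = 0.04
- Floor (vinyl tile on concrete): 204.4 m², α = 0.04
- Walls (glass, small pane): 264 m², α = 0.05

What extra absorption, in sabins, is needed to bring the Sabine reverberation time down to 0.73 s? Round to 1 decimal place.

77.3 sabins

Summing Sᵢαᵢ: 0.131 + 134.904 + 0.812 + 8.176 + 13.200 → A₁ = 157.223 sabins.
For T = 0.73 s, need A₂ = 0.161·V/T = 0.161·1063.14/0.73 = 234.473 sabins.
ΔA = A₂ − A₁ = 234.473 − 157.223 = 77.3 sabins.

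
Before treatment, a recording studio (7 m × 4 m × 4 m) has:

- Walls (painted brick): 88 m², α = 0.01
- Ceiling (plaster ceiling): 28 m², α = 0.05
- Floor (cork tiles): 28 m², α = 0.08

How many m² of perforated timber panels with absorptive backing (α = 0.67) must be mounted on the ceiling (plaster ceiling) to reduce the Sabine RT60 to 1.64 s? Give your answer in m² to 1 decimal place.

Equivalent absorption area: A₁ = 88*0.01 + 28*0.05 + 28*0.08 = 4.520 m².
V = 112 m³. Target absorption A₂ = 0.161 × 112 / 1.64 = 10.995 sabins.
Absorption to add: 10.995 − 4.520 = 6.475 sabins.
Each m² of panel replacing the ceiling (plaster ceiling) adds (0.67 − 0.05) = 0.62 sabins.
Panel area = 6.475 / 0.62 = 10.4 m².

10.4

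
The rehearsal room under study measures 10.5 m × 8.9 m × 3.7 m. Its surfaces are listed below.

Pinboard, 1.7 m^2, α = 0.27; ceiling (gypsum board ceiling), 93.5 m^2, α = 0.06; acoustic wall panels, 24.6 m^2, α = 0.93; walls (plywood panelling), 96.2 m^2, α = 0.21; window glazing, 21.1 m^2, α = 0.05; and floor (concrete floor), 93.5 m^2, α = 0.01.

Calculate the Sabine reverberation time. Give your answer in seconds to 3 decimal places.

Equivalent absorption area: A = 1.7·0.27 + 93.5·0.06 + 24.6·0.93 + 96.2·0.21 + 21.1·0.05 + 93.5·0.01 = 51.139 m^2.
Volume V = 10.5 × 8.9 × 3.7 = 345.765 m³.
T = 0.161 V/A = 0.161·345.765/51.139 = 1.089 s.

1.089 sec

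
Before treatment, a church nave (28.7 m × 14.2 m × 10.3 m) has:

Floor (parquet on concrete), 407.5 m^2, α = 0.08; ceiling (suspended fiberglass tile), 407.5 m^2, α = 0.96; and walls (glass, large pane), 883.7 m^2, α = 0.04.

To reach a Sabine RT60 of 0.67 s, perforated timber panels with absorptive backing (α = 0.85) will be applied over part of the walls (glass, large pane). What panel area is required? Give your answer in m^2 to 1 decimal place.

678.4

Summing Sᵢαᵢ: 32.600 + 391.200 + 35.348 → A₁ = 459.148 sabins.
Required A₂ = 0.161·4197.662/0.67 = 1008.692 sabins.
Absorption to add: 1008.692 − 459.148 = 549.544 sabins.
Each m^2 of panel replacing the walls (glass, large pane) adds (0.85 − 0.04) = 0.81 sabins.
Area = ΔA/Δα = 549.544/0.81 = 678.4 m^2.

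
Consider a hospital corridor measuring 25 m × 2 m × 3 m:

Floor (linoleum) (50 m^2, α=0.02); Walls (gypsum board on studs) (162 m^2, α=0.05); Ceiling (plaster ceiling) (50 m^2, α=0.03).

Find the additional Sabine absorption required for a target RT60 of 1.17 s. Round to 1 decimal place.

Summing Sᵢαᵢ: 1.000 + 8.100 + 1.500 → A₁ = 10.600 sabins.
Target A₂ = 0.161·150/1.17 = 20.641 sabins (V = 150 m³).
ΔA = A₂ − A₁ = 20.641 − 10.600 = 10.0 sabins.

10.0 sabins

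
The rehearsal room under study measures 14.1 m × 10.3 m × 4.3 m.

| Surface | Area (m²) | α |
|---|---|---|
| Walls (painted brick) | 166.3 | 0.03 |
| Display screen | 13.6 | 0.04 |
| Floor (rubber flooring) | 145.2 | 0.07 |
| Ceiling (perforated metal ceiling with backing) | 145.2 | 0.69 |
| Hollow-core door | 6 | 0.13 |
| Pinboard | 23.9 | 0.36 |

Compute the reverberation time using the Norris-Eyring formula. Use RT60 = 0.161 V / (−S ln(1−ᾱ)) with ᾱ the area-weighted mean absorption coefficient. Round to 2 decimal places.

0.70 s

S = Σ Sᵢ = 500.2 m².
Σ(Sᵢαᵢ) = 166.3·0.03 + 13.6·0.04 + 145.2·0.07 + 145.2·0.69 + 6·0.13 + 23.9·0.36 = 125.269.
ᾱ = 125.269 / 500.2 = 0.2504.
Eyring denominator: −S ln(1−ᾱ) = 144.165.
V = 14.1 × 10.3 × 4.3 = 624.489 m³.
RT60 = 0.161 × 624.489 / 144.165 = 0.70 s.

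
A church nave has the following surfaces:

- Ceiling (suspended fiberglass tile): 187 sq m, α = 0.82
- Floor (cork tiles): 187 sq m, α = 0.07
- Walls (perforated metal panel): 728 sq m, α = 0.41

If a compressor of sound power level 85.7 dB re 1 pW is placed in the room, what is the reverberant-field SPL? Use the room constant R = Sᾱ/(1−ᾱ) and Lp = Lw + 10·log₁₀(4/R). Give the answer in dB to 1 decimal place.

A = 464.910 sabins; S = 1102.0 sq m.
ᾱ = 0.4219, so room constant R = A/(1−ᾱ) = 804.203 sq m.
Lp = Lw + 10 log₁₀(4/R) = 85.7 -23.03 = 62.7 dB.

62.7 dB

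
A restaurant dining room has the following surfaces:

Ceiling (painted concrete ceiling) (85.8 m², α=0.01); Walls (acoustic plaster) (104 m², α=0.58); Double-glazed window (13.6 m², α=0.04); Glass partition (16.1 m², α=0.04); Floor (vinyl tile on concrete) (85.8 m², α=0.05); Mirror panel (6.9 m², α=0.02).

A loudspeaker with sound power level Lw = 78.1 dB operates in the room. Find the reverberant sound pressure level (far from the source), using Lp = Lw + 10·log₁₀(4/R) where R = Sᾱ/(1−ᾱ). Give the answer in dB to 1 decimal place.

64.8 dB

Σ(Sᵢαᵢ) = 85.8×0.01 + 104×0.58 + 13.6×0.04 + 16.1×0.04 + 85.8×0.05 + 6.9×0.02 = 66.794; total area S = 312.2 m².
ᾱ = 0.2139, so room constant R = A/(1−ᾱ) = 84.969 m².
Lp = 78.1 + 10·log₁₀(4/84.969) = 78.1 + (-13.27) = 64.8 dB.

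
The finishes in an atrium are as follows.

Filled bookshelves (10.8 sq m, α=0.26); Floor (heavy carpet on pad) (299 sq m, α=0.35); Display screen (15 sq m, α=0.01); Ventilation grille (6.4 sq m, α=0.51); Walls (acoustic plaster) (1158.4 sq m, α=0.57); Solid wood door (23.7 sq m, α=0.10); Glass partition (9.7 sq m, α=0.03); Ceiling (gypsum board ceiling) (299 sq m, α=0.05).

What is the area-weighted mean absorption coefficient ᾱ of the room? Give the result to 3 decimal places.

S = Σ Sᵢ = 10.8 + 299 + 15 + 6.4 + 1158.4 + 23.7 + 9.7 + 299 = 1822.0 sq m.
A = 10.8·0.26 + 299·0.35 + 15·0.01 + 6.4·0.51 + 1158.4·0.57 + 23.7·0.10 + 9.7·0.03 + 299·0.05 = 788.771 sabins.
ᾱ = A/S = 0.433.

0.433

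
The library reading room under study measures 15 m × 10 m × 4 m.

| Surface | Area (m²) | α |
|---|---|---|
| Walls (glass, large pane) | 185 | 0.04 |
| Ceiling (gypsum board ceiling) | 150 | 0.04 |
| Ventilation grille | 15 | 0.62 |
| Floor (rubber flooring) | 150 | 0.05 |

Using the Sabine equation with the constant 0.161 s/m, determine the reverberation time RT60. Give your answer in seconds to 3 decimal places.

3.199 sec

Summing Sᵢαᵢ: 7.400 + 6.000 + 9.300 + 7.500 → A = 30.200 sabins.
Room volume: 600 m³.
Sabine: RT60 = 0.161 × 600 / 30.200 = 3.199 s.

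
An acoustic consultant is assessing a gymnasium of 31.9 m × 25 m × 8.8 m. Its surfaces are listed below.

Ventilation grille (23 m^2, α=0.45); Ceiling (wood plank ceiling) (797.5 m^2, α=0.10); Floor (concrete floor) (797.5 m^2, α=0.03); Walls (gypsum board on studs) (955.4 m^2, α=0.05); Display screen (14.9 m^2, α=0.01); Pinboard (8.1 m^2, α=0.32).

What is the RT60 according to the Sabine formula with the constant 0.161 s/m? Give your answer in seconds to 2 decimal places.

Equivalent absorption area: A = 23*0.45 + 797.5*0.10 + 797.5*0.03 + 955.4*0.05 + 14.9*0.01 + 8.1*0.32 = 164.536 m^2.
V = 31.9·25·8.8 = 7018 m³.
T = 0.161 V/A = 0.161·7018/164.536 = 6.87 s.

6.87 s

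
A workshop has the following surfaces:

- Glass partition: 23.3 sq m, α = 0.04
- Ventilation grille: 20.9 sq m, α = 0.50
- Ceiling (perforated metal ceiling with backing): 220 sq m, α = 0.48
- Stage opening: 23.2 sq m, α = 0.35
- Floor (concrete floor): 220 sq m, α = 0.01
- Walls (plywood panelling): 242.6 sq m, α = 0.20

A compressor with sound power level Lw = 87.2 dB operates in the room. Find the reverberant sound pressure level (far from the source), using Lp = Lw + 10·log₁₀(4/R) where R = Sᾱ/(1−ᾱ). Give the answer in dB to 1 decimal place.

A = 175.822 sabins; S = 750.0 sq m.
ᾱ = 0.2344, so room constant R = A/(1−ᾱ) = 229.653 sq m.
Lp = 87.2 + 10·log₁₀(4/229.653) = 87.2 + (-17.59) = 69.6 dB.

69.6 dB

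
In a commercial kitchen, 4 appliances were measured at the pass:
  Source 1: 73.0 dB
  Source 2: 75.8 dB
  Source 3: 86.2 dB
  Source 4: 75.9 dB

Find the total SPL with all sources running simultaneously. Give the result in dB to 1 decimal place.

Σ 10^(Lᵢ/10) = 5.137e+08.
Combined level = 10 log₁₀(5.137e+08) = 87.1 dB.

87.1 dB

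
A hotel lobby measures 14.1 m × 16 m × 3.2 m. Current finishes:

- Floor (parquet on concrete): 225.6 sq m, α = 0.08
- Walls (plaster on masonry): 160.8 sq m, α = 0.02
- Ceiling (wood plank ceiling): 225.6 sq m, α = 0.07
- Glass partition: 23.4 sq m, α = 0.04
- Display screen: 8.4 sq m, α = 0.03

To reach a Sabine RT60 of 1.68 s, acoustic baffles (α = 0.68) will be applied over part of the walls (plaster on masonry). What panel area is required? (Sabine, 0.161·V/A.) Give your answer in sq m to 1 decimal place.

46.9

Equivalent absorption area: A₁ = 225.6·0.08 + 160.8·0.02 + 225.6·0.07 + 23.4·0.04 + 8.4·0.03 = 38.244 sq m.
Required A₂ = 0.161·721.92/1.68 = 69.184 sabins.
Absorption to add: 69.184 − 38.244 = 30.940 sabins.
Each sq m of panel replacing the walls (plaster on masonry) adds (0.68 − 0.02) = 0.66 sabins.
Area = ΔA/Δα = 30.940/0.66 = 46.9 sq m.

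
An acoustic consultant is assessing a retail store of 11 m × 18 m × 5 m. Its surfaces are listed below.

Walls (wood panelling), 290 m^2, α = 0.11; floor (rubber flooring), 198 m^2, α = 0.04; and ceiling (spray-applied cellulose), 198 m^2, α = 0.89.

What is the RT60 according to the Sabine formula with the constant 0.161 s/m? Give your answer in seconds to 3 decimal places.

0.738 s

Summing Sᵢαᵢ: 31.900 + 7.920 + 176.220 → A = 216.040 sabins.
Volume V = 11 × 18 × 5 = 990 m³.
T = 0.161 V/A = 0.161·990/216.040 = 0.738 s.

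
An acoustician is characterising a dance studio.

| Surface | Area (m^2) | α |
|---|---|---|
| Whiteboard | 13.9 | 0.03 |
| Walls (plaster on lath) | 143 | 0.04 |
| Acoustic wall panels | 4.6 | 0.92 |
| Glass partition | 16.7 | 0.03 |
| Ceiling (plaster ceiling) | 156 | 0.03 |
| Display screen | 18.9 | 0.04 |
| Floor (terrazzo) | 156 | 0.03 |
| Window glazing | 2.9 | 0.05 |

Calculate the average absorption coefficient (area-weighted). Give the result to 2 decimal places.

0.04

S = Σ Sᵢ = 13.9 + 143 + 4.6 + 16.7 + 156 + 18.9 + 156 + 2.9 = 512.0 m^2.
Weighted sum Σ Sα = 21.131.
ᾱ = A/S = 0.04.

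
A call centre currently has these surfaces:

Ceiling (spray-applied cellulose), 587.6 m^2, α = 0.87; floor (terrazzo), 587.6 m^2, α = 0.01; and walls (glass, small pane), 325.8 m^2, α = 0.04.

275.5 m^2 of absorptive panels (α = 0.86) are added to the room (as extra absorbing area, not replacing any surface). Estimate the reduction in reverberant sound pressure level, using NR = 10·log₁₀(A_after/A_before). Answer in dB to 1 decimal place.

A_before = Σ Sᵢαᵢ = 587.6·0.87 + 587.6·0.01 + 325.8·0.04 = 530.120 sabins.
Treatment contributes 275.5·0.86 = 236.930 sabins.
A_after = 530.120 + 236.930 = 767.050 sabins.
Reduction = 10 log₁₀(A_after/A_before) = 10 log₁₀(1.4469) = 1.6 dB.

1.6 dB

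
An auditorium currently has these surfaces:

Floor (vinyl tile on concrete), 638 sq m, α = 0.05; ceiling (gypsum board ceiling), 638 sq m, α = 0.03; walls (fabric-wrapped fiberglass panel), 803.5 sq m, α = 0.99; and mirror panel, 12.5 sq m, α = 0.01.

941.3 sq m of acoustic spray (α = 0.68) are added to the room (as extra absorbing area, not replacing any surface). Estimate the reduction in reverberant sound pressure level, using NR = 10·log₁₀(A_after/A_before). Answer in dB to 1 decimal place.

2.4 dB

Equivalent absorption area: A_before = 638*0.05 + 638*0.03 + 803.5*0.99 + 12.5*0.01 = 846.630 sq m.
Added absorption = 941.3 × 0.68 = 640.084 sabins.
New total A_after = 1486.714 sabins.
Reduction = 10 log₁₀(A_after/A_before) = 10 log₁₀(1.7560) = 2.4 dB.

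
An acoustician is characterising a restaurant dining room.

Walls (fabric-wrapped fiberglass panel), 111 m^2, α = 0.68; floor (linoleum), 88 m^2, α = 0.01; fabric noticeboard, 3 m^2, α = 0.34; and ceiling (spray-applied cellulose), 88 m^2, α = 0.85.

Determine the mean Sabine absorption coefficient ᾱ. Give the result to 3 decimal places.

S = Σ Sᵢ = 111 + 88 + 3 + 88 = 290.0 m^2.
Σ(Sᵢαᵢ) = 111*0.68 + 88*0.01 + 3*0.34 + 88*0.85 = 152.180.
ᾱ = 152.180 / 290.0 = 0.525.

0.525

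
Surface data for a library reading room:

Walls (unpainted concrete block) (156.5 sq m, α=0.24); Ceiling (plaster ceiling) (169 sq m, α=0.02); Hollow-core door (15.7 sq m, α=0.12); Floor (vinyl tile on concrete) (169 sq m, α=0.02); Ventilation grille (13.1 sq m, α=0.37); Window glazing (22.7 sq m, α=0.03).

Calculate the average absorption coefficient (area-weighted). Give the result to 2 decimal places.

0.09

S = Σ Sᵢ = 156.5 + 169 + 15.7 + 169 + 13.1 + 22.7 = 546.0 sq m.
Σ(Sᵢαᵢ) = 156.5×0.24 + 169×0.02 + 15.7×0.12 + 169×0.02 + 13.1×0.37 + 22.7×0.03 = 51.732.
ᾱ = 51.732 / 546.0 = 0.09.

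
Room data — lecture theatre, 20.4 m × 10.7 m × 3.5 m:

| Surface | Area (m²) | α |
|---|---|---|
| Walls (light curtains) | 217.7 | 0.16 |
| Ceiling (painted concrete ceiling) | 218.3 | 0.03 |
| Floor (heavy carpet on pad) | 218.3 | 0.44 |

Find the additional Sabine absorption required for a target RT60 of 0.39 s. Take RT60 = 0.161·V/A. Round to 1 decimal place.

178.0 sabins

Summing Sᵢαᵢ: 34.832 + 6.549 + 96.052 → A₁ = 137.433 sabins.
For T = 0.39 s, need A₂ = 0.161·V/T = 0.161·763.98/0.39 = 315.387 sabins.
ΔA = A₂ − A₁ = 315.387 − 137.433 = 178.0 sabins.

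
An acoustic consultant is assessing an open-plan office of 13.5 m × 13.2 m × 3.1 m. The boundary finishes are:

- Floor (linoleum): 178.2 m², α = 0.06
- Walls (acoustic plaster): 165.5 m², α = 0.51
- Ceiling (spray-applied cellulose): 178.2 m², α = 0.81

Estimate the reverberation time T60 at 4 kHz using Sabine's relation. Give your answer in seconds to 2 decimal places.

0.37 s

A = Σ Sᵢαᵢ = 178.2×0.06 + 165.5×0.51 + 178.2×0.81 = 239.439 sabins.
Room volume: 552.42 m³.
RT60 = 0.161 · V / A = 0.161 × 552.42 / 239.439 = 0.37 s.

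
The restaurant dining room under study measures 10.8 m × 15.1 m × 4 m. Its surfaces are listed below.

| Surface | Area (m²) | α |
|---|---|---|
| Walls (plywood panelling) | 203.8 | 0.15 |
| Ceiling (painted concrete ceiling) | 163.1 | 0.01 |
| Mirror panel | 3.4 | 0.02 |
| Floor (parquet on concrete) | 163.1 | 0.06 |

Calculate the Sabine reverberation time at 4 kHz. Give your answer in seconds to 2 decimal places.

2.50 sec

Summing Sᵢαᵢ: 30.570 + 1.631 + 0.068 + 9.786 → A = 42.055 sabins.
V = 10.8·15.1·4 = 652.32 m³.
Sabine: RT60 = 0.161 × 652.32 / 42.055 = 2.50 s.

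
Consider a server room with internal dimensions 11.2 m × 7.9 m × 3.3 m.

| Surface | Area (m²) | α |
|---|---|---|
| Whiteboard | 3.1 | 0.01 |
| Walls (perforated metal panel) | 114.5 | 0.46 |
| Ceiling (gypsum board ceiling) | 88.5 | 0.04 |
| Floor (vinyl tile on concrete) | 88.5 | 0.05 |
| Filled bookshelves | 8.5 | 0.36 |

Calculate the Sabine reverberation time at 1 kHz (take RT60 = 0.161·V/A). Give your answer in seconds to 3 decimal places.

0.738 sec

Summing Sᵢαᵢ: 0.031 + 52.670 + 3.540 + 4.425 + 3.060 → A = 63.726 sabins.
Room volume: 291.984 m³.
Sabine: RT60 = 0.161 × 291.984 / 63.726 = 0.738 s.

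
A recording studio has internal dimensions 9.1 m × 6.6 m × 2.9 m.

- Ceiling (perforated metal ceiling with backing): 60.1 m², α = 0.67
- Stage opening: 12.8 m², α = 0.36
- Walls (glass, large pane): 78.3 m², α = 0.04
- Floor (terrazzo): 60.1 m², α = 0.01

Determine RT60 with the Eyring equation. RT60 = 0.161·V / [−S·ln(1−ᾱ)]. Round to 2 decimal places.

0.51 s

Total surface area S = 60.1 + 12.8 + 78.3 + 60.1 = 211.3 m².
Σ(Sᵢαᵢ) = 60.1×0.67 + 12.8×0.36 + 78.3×0.04 + 60.1×0.01 = 48.608.
Mean coefficient ᾱ = A/S = 0.2300.
Eyring denominator: −S ln(1−ᾱ) = 55.226.
V = 9.1 × 6.6 × 2.9 = 174.174 m³.
T = 0.161·V/[−S·ln(1−ᾱ)] = 0.161·174.174/55.226 = 0.51 s.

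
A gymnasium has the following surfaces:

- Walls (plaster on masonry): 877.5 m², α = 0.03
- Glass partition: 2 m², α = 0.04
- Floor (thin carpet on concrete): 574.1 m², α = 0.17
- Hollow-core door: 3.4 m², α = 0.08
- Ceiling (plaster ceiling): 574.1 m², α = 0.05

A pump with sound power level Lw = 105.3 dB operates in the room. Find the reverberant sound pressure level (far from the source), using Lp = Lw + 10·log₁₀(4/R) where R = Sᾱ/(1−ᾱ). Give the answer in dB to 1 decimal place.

89.1 dB

Σ(Sᵢαᵢ) = 877.5×0.03 + 2×0.04 + 574.1×0.17 + 3.4×0.08 + 574.1×0.05 = 152.979; total area S = 2031.1 m².
ᾱ = 152.979/2031.1 = 0.0753; R = Sᾱ/(1−ᾱ) = 152.979/(1−0.0753) = 165.436 m².
Lp = 105.3 + 10·log₁₀(4/165.436) = 105.3 + (-16.17) = 89.1 dB.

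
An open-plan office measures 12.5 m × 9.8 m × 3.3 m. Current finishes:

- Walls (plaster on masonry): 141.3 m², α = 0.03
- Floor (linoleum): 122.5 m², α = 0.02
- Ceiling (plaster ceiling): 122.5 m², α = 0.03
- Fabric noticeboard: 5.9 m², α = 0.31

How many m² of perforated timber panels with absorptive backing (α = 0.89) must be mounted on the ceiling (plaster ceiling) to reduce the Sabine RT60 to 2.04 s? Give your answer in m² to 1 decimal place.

22.9

Summing Sᵢαᵢ: 4.239 + 2.450 + 3.675 + 1.829 → A₁ = 12.193 sabins.
Required A₂ = 0.161·404.25/2.04 = 31.904 sabins.
Absorption to add: 31.904 − 12.193 = 19.711 sabins.
Each m² of panel replacing the ceiling (plaster ceiling) adds (0.89 − 0.03) = 0.86 sabins.
Area = ΔA/Δα = 19.711/0.86 = 22.9 m².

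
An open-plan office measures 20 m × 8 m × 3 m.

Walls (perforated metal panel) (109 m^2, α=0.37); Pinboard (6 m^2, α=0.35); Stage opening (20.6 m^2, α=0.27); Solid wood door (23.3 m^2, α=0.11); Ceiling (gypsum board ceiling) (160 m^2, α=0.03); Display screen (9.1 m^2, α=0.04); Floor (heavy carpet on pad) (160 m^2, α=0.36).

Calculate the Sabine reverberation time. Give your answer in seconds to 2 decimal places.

Summing Sᵢαᵢ: 40.330 + 2.100 + 5.562 + 2.563 + 4.800 + 0.364 + 57.600 → A = 113.319 sabins.
Volume V = 20 × 8 × 3 = 480 m³.
Sabine: RT60 = 0.161 × 480 / 113.319 = 0.68 s.

0.68 seconds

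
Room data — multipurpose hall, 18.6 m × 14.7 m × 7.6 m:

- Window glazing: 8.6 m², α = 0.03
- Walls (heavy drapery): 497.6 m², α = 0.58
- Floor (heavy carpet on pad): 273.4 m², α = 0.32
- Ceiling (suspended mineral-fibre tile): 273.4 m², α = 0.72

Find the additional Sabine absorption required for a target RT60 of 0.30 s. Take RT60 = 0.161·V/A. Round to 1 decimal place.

542.0 sabins

Equivalent absorption area: A₁ = 8.6×0.03 + 497.6×0.58 + 273.4×0.32 + 273.4×0.72 = 573.202 m².
For T = 0.30 s, need A₂ = 0.161·V/T = 0.161·2077.992/0.30 = 1115.189 sabins.
Additional absorption ΔA = 1115.189 − 573.202 = 542.0 sabins.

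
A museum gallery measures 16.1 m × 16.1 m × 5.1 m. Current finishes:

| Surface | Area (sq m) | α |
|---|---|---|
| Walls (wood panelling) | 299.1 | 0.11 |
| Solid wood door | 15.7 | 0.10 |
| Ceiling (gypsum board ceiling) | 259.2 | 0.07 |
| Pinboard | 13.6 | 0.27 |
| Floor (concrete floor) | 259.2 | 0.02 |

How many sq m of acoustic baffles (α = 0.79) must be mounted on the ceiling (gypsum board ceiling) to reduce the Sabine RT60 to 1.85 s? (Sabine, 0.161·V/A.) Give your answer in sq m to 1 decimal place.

A₁ = Σ Sᵢαᵢ = 299.1*0.11 + 15.7*0.10 + 259.2*0.07 + 13.6*0.27 + 259.2*0.02 = 61.471 sabins.
V = 1321.971 m³. Target absorption A₂ = 0.161 × 1321.971 / 1.85 = 115.047 sabins.
Absorption to add: 115.047 − 61.471 = 53.576 sabins.
Net gain per sq m: Δα = 0.79 − 0.07 = 0.72.
Area = ΔA/Δα = 53.576/0.72 = 74.4 sq m.

74.4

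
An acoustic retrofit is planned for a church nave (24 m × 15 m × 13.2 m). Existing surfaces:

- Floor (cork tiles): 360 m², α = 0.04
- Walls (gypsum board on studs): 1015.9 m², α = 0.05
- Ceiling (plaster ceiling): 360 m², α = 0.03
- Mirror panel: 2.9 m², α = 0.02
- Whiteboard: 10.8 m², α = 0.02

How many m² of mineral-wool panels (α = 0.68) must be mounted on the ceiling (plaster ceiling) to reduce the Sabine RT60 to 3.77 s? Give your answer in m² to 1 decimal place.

194.9

Total absorption A₁ = 360×0.04 + 1015.9×0.05 + 360×0.03 + 2.9×0.02 + 10.8×0.02
  = 14.400 + 50.795 + 10.800 + 0.058 + 0.216 = 76.269 m² sabins.
V = 4752 m³. Target absorption A₂ = 0.161 × 4752 / 3.77 = 202.937 sabins.
ΔA needed = 202.937 − 76.269 = 126.668 sabins.
Each m² of panel replacing the ceiling (plaster ceiling) adds (0.68 − 0.03) = 0.65 sabins.
Panel area = 126.668 / 0.65 = 194.9 m².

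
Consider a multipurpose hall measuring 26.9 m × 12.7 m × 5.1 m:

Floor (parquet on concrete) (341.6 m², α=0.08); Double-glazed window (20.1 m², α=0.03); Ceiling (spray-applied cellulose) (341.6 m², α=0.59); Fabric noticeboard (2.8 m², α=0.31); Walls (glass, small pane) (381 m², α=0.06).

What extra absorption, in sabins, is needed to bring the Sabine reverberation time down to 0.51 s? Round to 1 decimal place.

296.8 sabins

Summing Sᵢαᵢ: 27.328 + 0.603 + 201.544 + 0.868 + 22.860 → A₁ = 253.203 sabins.
V = 1742.313 m³. Required absorption A₂ = 0.161 × 1742.313 / 0.51 = 550.024 sabins.
Shortfall: 550.024 − 253.203 = 296.8 sabins.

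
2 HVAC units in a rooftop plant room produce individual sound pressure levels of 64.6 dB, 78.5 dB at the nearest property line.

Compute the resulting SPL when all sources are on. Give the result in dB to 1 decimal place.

Sum in the linear (power) domain: Σ 10^(Lᵢ/10) = 10^(64.6/10) + 10^(78.5/10) = 7.368e+07.
L_total = 10·log₁₀(7.368e+07) = 78.7 dB.

78.7 dB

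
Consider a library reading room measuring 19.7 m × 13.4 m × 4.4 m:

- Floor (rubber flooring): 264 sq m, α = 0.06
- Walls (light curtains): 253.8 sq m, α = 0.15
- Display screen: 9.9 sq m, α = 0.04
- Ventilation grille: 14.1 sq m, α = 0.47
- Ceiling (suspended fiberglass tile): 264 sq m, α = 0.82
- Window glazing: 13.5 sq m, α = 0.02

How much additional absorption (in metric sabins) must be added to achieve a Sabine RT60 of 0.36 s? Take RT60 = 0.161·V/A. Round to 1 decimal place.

A₁ = Σ Sᵢαᵢ = 264*0.06 + 253.8*0.15 + 9.9*0.04 + 14.1*0.47 + 264*0.82 + 13.5*0.02 = 277.683 sabins.
Target A₂ = 0.161·1161.512/0.36 = 519.454 sabins (V = 1161.512 m³).
Additional absorption ΔA = 519.454 − 277.683 = 241.8 sabins.

241.8 sabins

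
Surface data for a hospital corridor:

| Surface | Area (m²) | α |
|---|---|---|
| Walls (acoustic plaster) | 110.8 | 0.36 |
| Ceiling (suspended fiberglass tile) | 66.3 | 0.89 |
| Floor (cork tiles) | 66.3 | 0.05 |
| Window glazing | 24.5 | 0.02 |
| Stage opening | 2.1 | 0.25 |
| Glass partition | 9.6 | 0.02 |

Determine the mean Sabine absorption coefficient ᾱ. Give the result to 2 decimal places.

0.37

Total surface area S = 279.6 m².
Weighted sum Σ Sα = 103.417.
ᾱ = 103.417 / 279.6 = 0.37.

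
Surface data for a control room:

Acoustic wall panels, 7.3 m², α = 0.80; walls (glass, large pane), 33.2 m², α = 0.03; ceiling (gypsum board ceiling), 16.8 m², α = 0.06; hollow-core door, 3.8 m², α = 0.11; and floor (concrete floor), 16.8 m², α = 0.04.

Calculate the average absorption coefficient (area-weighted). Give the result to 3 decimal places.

0.115

Total surface area S = 77.9 m².
Σ(Sᵢαᵢ) = 7.3*0.80 + 33.2*0.03 + 16.8*0.06 + 3.8*0.11 + 16.8*0.04 = 8.934.
ᾱ = 8.934 / 77.9 = 0.115.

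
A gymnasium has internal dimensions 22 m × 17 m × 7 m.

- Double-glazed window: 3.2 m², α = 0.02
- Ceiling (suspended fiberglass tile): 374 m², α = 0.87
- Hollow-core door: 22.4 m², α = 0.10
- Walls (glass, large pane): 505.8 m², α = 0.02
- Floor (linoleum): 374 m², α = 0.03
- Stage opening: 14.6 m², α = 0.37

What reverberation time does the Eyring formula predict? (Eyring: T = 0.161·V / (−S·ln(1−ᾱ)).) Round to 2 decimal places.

Total surface area S = 3.2 + 374 + 22.4 + 505.8 + 374 + 14.6 = 1294.0 m².
Absorption A = 3.2×0.02 + 374×0.87 + 22.4×0.10 + 505.8×0.02 + 374×0.03 + 14.6×0.37 = 354.422 sabins.
Mean coefficient ᾱ = A/S = 0.2739.
−S·ln(1−ᾱ) = −1294.0 × ln(1 − 0.2739) = 414.167.
V = 22 × 17 × 7 = 2618 m³.
RT60 = 0.161 × 2618 / 414.167 = 1.02 s.

1.02 seconds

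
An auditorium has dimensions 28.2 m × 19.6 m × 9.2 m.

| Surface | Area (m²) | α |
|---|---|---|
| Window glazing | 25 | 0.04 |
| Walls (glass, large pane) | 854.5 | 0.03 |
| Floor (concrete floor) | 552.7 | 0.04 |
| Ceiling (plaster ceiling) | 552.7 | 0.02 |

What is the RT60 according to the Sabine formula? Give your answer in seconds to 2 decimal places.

Summing Sᵢαᵢ: 1.000 + 25.635 + 22.108 + 11.054 → A = 59.797 sabins.
V = 28.2·19.6·9.2 = 5085.024 m³.
RT60 = 0.161 · V / A = 0.161 × 5085.024 / 59.797 = 13.69 s.

13.69 sec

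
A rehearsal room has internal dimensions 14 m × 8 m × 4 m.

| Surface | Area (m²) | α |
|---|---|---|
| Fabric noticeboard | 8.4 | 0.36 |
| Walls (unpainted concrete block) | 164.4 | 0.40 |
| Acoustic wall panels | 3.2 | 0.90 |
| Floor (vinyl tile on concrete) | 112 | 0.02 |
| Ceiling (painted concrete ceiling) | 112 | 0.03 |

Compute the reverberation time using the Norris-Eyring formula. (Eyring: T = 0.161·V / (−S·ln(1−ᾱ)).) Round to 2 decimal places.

0.84 s

Total surface area S = 8.4 + 164.4 + 3.2 + 112 + 112 = 400.0 m².
Absorption A = 8.4×0.36 + 164.4×0.40 + 3.2×0.90 + 112×0.02 + 112×0.03 = 77.264 sabins.
ᾱ = 77.264 / 400.0 = 0.1932.
Eyring denominator: −S ln(1−ᾱ) = 85.872.
V = 14 × 8 × 4 = 448 m³.
RT60 = 0.161 × 448 / 85.872 = 0.84 s.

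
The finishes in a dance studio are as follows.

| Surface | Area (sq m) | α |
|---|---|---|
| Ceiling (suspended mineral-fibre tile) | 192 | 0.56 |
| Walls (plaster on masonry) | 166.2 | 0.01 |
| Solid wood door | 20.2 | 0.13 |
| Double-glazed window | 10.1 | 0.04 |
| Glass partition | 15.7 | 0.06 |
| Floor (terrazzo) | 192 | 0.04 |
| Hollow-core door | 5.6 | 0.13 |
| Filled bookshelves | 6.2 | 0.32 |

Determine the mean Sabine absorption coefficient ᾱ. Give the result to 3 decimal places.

S = Σ Sᵢ = 192 + 166.2 + 20.2 + 10.1 + 15.7 + 192 + 5.6 + 6.2 = 608.0 sq m.
A = 192×0.56 + 166.2×0.01 + 20.2×0.13 + 10.1×0.04 + 15.7×0.06 + 192×0.04 + 5.6×0.13 + 6.2×0.32 = 123.546 sabins.
ᾱ = A/S = 0.203.

0.203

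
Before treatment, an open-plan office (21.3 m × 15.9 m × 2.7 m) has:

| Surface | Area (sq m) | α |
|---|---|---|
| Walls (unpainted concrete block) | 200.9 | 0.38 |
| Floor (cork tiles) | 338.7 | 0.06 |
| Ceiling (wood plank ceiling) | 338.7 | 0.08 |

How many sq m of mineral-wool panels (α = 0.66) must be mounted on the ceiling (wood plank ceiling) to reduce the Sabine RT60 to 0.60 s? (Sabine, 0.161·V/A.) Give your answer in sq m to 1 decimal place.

Equivalent absorption area: A₁ = 200.9·0.38 + 338.7·0.06 + 338.7·0.08 = 123.760 sq m.
V = 914.409 m³. Target absorption A₂ = 0.161 × 914.409 / 0.60 = 245.366 sabins.
Absorption to add: 245.366 − 123.760 = 121.606 sabins.
Net gain per sq m: Δα = 0.66 − 0.08 = 0.58.
Panel area = 121.606 / 0.58 = 209.7 sq m.

209.7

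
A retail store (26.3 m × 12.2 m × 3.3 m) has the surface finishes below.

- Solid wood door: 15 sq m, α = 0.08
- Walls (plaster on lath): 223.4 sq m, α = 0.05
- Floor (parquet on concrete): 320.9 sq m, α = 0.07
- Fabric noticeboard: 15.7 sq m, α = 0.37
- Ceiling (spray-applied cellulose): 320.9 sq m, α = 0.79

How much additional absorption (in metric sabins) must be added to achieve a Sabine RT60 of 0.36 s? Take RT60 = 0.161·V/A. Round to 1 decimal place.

Summing Sᵢαᵢ: 1.200 + 11.170 + 22.463 + 5.809 + 253.511 → A₁ = 294.153 sabins.
For T = 0.36 s, need A₂ = 0.161·V/T = 0.161·1058.838/0.36 = 473.536 sabins.
ΔA = A₂ − A₁ = 473.536 − 294.153 = 179.4 sabins.

179.4 sabins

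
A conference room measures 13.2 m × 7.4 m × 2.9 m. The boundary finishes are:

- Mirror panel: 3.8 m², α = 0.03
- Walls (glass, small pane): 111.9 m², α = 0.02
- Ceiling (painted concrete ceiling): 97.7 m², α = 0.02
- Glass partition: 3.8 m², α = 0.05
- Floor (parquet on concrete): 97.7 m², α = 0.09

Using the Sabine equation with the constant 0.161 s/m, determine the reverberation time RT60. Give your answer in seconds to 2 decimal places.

Equivalent absorption area: A = 3.8·0.03 + 111.9·0.02 + 97.7·0.02 + 3.8·0.05 + 97.7·0.09 = 13.289 m².
Room volume: 283.272 m³.
T = 0.161 V/A = 0.161·283.272/13.289 = 3.43 s.

3.43 seconds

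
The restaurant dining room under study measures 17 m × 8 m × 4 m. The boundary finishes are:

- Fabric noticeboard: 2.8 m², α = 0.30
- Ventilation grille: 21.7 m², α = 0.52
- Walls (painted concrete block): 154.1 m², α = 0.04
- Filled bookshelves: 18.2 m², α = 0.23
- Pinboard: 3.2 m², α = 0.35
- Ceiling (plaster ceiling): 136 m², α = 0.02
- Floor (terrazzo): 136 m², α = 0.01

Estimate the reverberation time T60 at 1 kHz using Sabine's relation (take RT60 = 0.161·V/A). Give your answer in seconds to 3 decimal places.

A = Σ Sᵢαᵢ = 2.8*0.30 + 21.7*0.52 + 154.1*0.04 + 18.2*0.23 + 3.2*0.35 + 136*0.02 + 136*0.01 = 27.674 sabins.
Volume V = 17 × 8 × 4 = 544 m³.
RT60 = 0.161 · V / A = 0.161 × 544 / 27.674 = 3.165 s.

3.165 sec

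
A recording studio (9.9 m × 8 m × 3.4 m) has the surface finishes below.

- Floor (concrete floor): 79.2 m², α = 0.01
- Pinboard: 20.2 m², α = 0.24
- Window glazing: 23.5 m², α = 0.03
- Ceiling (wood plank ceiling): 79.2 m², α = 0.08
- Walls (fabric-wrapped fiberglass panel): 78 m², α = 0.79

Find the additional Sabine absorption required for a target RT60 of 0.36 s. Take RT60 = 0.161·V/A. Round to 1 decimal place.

A₁ = Σ Sᵢαᵢ = 79.2·0.01 + 20.2·0.24 + 23.5·0.03 + 79.2·0.08 + 78·0.79 = 74.301 sabins.
Target A₂ = 0.161·269.28/0.36 = 120.428 sabins (V = 269.28 m³).
Additional absorption ΔA = 120.428 − 74.301 = 46.1 sabins.

46.1 sabins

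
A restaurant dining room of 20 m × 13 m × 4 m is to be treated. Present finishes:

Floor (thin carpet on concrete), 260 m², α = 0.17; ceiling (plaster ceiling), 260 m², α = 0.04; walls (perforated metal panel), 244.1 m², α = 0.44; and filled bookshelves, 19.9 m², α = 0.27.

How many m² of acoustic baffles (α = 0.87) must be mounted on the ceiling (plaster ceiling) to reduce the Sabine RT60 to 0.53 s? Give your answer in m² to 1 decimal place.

179.0

Total absorption A₁ = 260*0.17 + 260*0.04 + 244.1*0.44 + 19.9*0.27
  = 44.200 + 10.400 + 107.404 + 5.373 = 167.377 m² sabins.
V = 1040 m³. Target absorption A₂ = 0.161 × 1040 / 0.53 = 315.925 sabins.
ΔA needed = 315.925 − 167.377 = 148.548 sabins.
Net gain per m²: Δα = 0.87 − 0.04 = 0.83.
Panel area = 148.548 / 0.83 = 179.0 m².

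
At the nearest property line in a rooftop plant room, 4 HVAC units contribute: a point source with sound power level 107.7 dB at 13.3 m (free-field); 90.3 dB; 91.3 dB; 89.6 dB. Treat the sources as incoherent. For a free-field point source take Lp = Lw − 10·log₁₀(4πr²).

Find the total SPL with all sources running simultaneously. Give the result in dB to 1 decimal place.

95.3 dB

Source at 13.3 m: Lp = 107.7 − 10·log₁₀(4π·13.3²) = 107.7 − 10·log₁₀(2222.865) = 74.2 dB.
Sum in the linear (power) domain: Σ 10^(Lᵢ/10) = 10^(74.2/10) + 10^(90.3/10) + 10^(91.3/10) + 10^(89.6/10) = 3.359e+09.
L_total = 10·log₁₀(3.359e+09) = 95.3 dB.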